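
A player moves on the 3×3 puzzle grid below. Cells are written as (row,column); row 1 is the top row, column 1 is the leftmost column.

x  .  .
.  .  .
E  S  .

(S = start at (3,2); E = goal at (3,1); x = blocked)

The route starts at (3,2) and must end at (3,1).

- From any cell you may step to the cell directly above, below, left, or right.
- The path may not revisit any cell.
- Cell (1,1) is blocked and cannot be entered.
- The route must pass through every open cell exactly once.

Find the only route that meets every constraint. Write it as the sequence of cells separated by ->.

(3,2) -> (3,3) -> (2,3) -> (1,3) -> (1,2) -> (2,2) -> (2,1) -> (3,1)

Need to visit all 8 open cells exactly once, starting at (3,2) and ending at (3,1).
Cell (3,3) has only two open neighbours ((2,3) and (3,2)), so the path must pass straight through it: one of those is the cell it's entered from and the other is where it exits.
Route from (3,2): right to (3,3), 2× up (reaching (1,3)), left to (1,2), down to (2,2), left to (2,1), down to (3,1) — 7 moves in all.
Check: all 8 open cells covered.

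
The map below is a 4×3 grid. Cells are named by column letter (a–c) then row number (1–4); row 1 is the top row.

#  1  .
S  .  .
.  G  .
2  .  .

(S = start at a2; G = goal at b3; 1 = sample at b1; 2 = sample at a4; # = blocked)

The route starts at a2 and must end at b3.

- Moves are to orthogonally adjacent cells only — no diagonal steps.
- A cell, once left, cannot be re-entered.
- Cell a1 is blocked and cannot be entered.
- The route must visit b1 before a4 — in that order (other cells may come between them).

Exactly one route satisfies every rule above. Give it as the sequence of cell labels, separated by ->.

a2 -> b2 -> b1 -> c1 -> c2 -> c3 -> c4 -> b4 -> a4 -> a3 -> b3

The waypoints must appear in the order b1, a4, with no cell reused.
Route from a2: right 1 to b2, up 1 to b1, right 1 to c1, down 3 to c4, left 2 to a4, up 1 to a3, right 1 to b3 — 10 moves in all.
Check: order respected (1 at step 2, 2 at step 8).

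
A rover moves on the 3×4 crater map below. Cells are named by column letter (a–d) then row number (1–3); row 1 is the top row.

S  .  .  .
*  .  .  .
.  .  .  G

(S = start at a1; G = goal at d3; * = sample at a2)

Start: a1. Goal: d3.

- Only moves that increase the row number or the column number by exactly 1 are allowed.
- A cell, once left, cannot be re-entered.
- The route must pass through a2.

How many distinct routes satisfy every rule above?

4

A right/down-only route from a1 to d3 makes exactly 2 down-moves and 3 right-moves in some order.
With no other constraints that would be C(5,2) = 10 routes.
Split at a2 and multiply the segment counts: a1→a2: 1; a2→d3: 4; product = 4.
That gives 4 routes.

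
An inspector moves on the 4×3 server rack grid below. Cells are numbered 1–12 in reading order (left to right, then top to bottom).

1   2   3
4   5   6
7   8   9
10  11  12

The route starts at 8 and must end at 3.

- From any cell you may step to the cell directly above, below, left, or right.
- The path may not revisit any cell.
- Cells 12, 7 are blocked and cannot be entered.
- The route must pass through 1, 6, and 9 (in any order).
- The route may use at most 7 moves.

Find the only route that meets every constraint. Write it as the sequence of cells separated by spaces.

8 9 6 5 4 1 2 3

Any route must reach 1, 6, and 9 and still end at 3 within 7 moves, so the order of the required stops is forced.
Route from 8: right to 9, up to 6, 2× left (reaching 4), up to 1, 2× right (reaching 3) — 7 moves in all.
Check: all required cells visited; 7 ≤ 7 moves.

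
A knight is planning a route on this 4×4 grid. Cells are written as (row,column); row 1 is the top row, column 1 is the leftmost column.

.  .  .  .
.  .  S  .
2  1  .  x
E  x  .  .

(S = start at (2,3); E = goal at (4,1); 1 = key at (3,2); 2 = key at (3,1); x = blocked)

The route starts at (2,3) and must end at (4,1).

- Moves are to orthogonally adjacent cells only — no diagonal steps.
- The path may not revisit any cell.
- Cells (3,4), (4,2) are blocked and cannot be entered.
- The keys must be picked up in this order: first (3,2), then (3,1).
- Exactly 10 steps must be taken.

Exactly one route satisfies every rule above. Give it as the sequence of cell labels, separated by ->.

The waypoints must appear in the order (3,2), (3,1), with no cell reused.
Route from (2,3): right 1 to (2,4), up 1 to (1,4), left 3 to (1,1), down 1 to (2,1), right 1 to (2,2), down 1 to (3,2), left 1 to (3,1), down 1 to (4,1) — 10 moves in all.
Check: order respected (1 at step 8, 2 at step 9); 10 moves as required.

(2,3) -> (2,4) -> (1,4) -> (1,3) -> (1,2) -> (1,1) -> (2,1) -> (2,2) -> (3,2) -> (3,1) -> (4,1)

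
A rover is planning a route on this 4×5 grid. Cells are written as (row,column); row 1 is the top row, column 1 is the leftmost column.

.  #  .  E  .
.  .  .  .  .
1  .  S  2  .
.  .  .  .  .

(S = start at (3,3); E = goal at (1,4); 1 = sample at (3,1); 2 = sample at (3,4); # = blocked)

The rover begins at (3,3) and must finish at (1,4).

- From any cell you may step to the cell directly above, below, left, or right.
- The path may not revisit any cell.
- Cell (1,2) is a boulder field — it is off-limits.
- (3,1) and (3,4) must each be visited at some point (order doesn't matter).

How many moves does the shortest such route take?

9

Any route passes through (3,1) and (3,4) in some order between (3,3) and (1,4). Summing Manhattan distances along each leg and taking the cheapest ordering ((3,3) → (3,1) → (3,4) → (1,4)) gives a lower bound of 2 + 3 + 2 = 7 moves.
The shortest route satisfying every rule uses 9 moves: (3,3) → (3,2) → (3,1) → (4,1) → (4,2) → (4,3) → (4,4) → (3,4) → (2,4) → (1,4).
The bound of 7 isn't tight here; checking systematically, no route of length 7 through 8 satisfies every constraint, so 9 is the minimum.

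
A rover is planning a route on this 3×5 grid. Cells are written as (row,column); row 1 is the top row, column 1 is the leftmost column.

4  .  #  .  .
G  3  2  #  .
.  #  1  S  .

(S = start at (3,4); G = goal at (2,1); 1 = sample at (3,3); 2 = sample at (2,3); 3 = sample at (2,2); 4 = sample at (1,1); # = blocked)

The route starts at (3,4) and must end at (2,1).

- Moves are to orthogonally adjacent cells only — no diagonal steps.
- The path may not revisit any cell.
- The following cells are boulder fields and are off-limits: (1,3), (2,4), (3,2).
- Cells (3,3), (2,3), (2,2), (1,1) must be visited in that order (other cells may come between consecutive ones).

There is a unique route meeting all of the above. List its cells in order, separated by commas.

The waypoints must appear in the order (3,3), (2,3), (2,2), (1,1), with no cell reused.
Route from (3,4): left to (3,3), up to (2,3), left to (2,2), up to (1,2), left to (1,1), down to (2,1) — 6 moves in all.
Check: order respected (1 at step 1, 2 at step 2, 3 at step 3, 4 at step 5).

(3,4), (3,3), (2,3), (2,2), (1,2), (1,1), (2,1)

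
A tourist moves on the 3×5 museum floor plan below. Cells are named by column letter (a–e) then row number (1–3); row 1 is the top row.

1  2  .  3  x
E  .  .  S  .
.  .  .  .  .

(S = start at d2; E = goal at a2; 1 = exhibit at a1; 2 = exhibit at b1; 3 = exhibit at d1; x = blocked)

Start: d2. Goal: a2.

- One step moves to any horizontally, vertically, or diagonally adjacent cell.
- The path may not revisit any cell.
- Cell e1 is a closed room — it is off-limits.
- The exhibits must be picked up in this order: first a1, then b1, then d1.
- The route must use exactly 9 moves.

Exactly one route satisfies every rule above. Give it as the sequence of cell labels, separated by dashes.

d2 - c3 - b2 - a1 - b1 - c1 - d1 - c2 - b3 - a2

The waypoints must appear in the order a1, b1, d1, with no cell reused.
Route from d2: down-left to c3, 2× up-left (reaching a1), 3× right (reaching d1), 2× down-left (reaching b3), up-left to a2 — 9 moves in all.
Check: order respected (1 at step 3, 2 at step 4, 3 at step 6); 9 moves as required.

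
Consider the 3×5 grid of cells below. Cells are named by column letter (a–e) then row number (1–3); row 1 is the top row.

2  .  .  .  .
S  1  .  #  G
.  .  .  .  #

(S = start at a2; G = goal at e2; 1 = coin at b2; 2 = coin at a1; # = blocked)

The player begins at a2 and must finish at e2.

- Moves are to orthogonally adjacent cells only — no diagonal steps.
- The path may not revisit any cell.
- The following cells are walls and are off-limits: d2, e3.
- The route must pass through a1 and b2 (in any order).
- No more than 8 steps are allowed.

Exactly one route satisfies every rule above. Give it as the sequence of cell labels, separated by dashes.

a2 - a1 - b1 - b2 - c2 - c1 - d1 - e1 - e2

Any route must reach a1 and b2 and still end at e2 within 8 moves, so the order of the required stops is forced.
Route from a2: up 1 to a1, right 1 to b1, down 1 to b2, right 1 to c2, up 1 to c1, right 2 to e1, down 1 to e2 — 8 moves in all.
Check: all required cells visited; 8 ≤ 8 moves.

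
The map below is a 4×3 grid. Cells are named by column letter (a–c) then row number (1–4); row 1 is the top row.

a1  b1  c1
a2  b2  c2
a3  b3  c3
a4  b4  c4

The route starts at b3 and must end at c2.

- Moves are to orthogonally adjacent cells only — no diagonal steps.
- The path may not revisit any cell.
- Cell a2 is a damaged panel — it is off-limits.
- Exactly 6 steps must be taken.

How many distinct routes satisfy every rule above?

Need simple routes of exactly 6 moves from b3 to c2 (Manhattan distance 2, so 2 moves are spent on a detour and 2 undoing it).
Enumerating: b3 a3 a4 b4 c4 c3 c2.
That gives 1 route.

1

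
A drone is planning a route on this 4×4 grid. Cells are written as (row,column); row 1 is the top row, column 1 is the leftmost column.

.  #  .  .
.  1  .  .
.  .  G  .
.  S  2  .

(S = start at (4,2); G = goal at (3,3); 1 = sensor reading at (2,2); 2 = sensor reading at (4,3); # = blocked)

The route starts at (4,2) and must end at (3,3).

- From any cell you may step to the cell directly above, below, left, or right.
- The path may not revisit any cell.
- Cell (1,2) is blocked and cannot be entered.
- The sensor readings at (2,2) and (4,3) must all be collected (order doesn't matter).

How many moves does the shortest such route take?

8

Any route passes through (2,2) and (4,3) in some order between (4,2) and (3,3). Summing Manhattan distances along each leg and taking the cheapest ordering ((4,2) → (2,2) → (4,3) → (3,3)) gives a lower bound of 2 + 3 + 1 = 6 moves.
The shortest route satisfying every rule uses 8 moves: (4,2) → (3,2) → (2,2) → (2,3) → (2,4) → (3,4) → (4,4) → (4,3) → (3,3).
The no-revisit rule (legs can't share cells) pushes the minimum above the 6-move bound; an exhaustive check rules out every length from 6 to 7, leaving 8 as the minimum.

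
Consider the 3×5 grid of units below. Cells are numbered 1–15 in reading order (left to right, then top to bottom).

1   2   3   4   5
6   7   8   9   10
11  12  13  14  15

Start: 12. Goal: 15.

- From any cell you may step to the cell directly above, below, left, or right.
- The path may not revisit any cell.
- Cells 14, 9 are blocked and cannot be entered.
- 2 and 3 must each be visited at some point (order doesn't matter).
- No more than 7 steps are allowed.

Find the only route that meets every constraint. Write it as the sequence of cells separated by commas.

The budget equals the shortest possible length, so every move has to be on a shortest route through the required cells.
Route from 12: up 2 to 2, right 3 to 5, down 2 to 15 — 7 moves in all.
Check: all required cells visited; 7 ≤ 7 moves.

12, 7, 2, 3, 4, 5, 10, 15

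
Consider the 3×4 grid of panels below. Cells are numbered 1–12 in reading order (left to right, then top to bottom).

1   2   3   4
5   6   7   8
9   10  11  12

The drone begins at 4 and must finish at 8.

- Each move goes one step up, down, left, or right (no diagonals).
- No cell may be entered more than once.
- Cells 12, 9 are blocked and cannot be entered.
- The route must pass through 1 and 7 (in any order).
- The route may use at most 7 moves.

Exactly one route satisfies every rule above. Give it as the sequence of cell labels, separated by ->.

The budget equals the shortest possible length, so every move has to be on a shortest route through the required cells.
Route from 4: 3× left (reaching 1), down to 5, 3× right (reaching 8) — 7 moves in all.
Check: all required cells visited; 7 ≤ 7 moves.

4 -> 3 -> 2 -> 1 -> 5 -> 6 -> 7 -> 8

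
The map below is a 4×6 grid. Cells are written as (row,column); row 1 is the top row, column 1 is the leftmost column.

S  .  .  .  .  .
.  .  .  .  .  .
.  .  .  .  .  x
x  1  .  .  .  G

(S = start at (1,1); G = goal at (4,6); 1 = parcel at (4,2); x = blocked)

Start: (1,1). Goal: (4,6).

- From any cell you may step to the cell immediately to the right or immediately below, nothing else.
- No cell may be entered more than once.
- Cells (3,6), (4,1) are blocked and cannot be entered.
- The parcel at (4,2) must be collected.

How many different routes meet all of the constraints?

3

A right/down-only route from (1,1) to (4,6) makes exactly 3 down-moves and 5 right-moves in some order.
With no other constraints that would be C(8,3) = 56 routes.
Split at (4,2) and multiply the segment counts (each segment already excludes blocked cells): (1,1)→(4,2): 3; (4,2)→(4,6): 1; product = 3.
That gives 3 routes.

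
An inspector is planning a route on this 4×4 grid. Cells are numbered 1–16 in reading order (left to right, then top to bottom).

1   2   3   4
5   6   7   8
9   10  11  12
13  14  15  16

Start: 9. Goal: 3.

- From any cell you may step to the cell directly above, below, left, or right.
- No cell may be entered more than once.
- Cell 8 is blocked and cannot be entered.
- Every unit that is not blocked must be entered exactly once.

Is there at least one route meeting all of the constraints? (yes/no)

Cell 4 has only one open neighbour but is neither the start nor the goal, so a Hamiltonian route would have to both enter and leave it through the same neighbour — impossible without revisiting.

no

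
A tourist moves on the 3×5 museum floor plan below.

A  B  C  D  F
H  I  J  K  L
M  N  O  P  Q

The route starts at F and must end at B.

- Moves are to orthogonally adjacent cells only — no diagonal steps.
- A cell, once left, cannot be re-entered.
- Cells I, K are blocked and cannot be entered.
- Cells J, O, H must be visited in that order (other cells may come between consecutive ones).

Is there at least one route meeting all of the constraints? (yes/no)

One route that works: F → D → C → J → O → N → M → H → A → B.

yes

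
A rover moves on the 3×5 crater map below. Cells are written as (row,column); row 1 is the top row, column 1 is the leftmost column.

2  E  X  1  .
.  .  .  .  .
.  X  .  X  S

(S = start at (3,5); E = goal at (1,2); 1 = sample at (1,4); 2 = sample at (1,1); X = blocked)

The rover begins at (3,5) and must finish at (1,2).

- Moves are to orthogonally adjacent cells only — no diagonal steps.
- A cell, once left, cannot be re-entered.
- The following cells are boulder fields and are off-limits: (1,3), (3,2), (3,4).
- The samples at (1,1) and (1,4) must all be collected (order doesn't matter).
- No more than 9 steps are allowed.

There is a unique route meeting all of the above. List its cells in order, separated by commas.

(3,5), (2,5), (1,5), (1,4), (2,4), (2,3), (2,2), (2,1), (1,1), (1,2)

The budget equals the shortest possible length, so every move has to be on a shortest route through the required cells.
Route from (3,5): 2× up (reaching (1,5)), left to (1,4), down to (2,4), 3× left (reaching (2,1)), up to (1,1), right to (1,2) — 9 moves in all.
Check: all required cells visited; 9 ≤ 9 moves.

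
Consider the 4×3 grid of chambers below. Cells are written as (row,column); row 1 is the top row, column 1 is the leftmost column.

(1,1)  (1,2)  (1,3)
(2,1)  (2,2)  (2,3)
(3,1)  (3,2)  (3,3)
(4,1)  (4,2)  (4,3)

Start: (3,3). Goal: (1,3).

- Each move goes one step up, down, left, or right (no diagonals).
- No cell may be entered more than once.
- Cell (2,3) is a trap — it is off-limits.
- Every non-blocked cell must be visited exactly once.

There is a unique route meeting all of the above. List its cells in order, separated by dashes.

Need to visit all 11 open cells exactly once, starting at (3,3) and ending at (1,3).
Route from (3,3): down to (4,3), 2× left (reaching (4,1)), up to (3,1), right to (3,2), up to (2,2), left to (2,1), up to (1,1), 2× right (reaching (1,3)) — 10 moves in all.
Check: all 11 open cells covered.

(3,3) - (4,3) - (4,2) - (4,1) - (3,1) - (3,2) - (2,2) - (2,1) - (1,1) - (1,2) - (1,3)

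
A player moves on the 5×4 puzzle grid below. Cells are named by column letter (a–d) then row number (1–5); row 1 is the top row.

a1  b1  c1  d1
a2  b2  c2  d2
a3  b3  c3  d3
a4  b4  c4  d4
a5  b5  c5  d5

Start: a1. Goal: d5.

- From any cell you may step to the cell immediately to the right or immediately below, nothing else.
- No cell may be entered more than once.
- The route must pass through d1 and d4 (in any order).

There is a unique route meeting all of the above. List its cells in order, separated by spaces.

Moves only go right or down, so the column and row indices never decrease.
Route from a1: right 3 to d1, down 4 to d5 — 7 moves in all.
Check: all required cells visited.

a1 b1 c1 d1 d2 d3 d4 d5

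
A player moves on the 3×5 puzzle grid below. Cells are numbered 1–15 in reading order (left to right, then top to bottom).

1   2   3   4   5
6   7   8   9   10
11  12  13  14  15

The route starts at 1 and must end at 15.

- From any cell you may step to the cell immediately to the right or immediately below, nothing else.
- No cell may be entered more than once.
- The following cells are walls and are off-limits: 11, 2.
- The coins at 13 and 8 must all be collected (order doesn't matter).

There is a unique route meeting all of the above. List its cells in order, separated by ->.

Moves only go right or down, so the column and row indices never decrease.
Route from 1: down to 6, 2× right (reaching 8), down to 13, 2× right (reaching 15) — 6 moves in all.
Check: all required cells visited.

1 -> 6 -> 7 -> 8 -> 13 -> 14 -> 15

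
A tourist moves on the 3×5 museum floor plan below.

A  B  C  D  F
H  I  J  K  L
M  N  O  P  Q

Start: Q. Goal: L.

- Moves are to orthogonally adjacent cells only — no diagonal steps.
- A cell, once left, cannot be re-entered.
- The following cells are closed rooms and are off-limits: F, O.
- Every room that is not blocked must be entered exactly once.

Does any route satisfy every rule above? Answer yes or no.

Colour the cells like a checkerboard: each orthogonal step flips colour, so a Hamiltonian route alternates colours. Here there are 6 cells of one colour and 7 of the other, with start on the opposite colour to the goal — the counts and endpoints can't be arranged into an alternating sequence of length 13, so no Hamiltonian route exists.

no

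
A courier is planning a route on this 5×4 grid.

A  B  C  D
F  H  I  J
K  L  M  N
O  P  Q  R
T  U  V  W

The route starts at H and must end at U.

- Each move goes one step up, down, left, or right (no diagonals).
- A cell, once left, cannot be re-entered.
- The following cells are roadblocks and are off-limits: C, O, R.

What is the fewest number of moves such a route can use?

3

The Manhattan distance from H to U is |2−5| + |2−2| = 3, so at least 3 moves are needed.
A route of 3 moves achieves this: H → L → P → U.
Since 3 matches the lower bound, it is optimal.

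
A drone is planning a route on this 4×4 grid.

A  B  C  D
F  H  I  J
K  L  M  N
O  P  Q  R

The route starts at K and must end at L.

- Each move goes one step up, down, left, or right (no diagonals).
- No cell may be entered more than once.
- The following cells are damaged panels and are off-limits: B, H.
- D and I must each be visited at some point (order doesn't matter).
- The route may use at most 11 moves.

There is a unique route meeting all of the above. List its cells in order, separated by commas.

K, O, P, Q, R, N, J, D, C, I, M, L

Any route must reach D and I and still end at L within 11 moves, so the order of the required stops is forced.
Route from K: down to O, 3× right (reaching R), 3× up (reaching D), left to C, 2× down (reaching M), left to L — 11 moves in all.
Check: all required cells visited; 11 ≤ 11 moves.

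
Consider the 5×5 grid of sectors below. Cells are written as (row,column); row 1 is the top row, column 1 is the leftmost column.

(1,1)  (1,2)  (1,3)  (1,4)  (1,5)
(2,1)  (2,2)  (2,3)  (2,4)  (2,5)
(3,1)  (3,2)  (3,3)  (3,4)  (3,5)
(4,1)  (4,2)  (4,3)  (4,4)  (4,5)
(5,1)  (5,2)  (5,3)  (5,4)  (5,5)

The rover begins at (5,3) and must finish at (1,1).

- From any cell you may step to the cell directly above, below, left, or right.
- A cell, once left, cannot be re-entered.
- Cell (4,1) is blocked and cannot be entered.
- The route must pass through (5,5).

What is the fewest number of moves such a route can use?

Any route passes through (5,5) somewhere between (5,3) and (1,1). Summing Manhattan distances along the two legs ((5,3) → (5,5) → (1,1)) gives a lower bound of 2 + 8 = 10 moves.
A route of 10 moves achieves this: (5,3) → (5,4) → (5,5) → (4,5) → (3,5) → (2,5) → (1,5) → (1,4) → (1,3) → (1,2) → (1,1).
Since 10 matches the lower bound, it is optimal.

10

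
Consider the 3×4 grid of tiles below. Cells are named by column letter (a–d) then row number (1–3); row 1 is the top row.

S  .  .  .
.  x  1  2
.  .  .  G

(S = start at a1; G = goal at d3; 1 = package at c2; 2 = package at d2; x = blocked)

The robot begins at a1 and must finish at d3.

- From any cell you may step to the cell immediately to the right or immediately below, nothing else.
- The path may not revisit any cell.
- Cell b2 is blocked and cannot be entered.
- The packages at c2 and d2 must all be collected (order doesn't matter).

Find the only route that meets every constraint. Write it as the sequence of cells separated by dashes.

a1 - b1 - c1 - c2 - d2 - d3

Moves only go right or down, so the column and row indices never decrease.
Route from a1: 2× right (reaching c1), down to c2, right to d2, down to d3 — 5 moves in all.
Check: all required cells visited.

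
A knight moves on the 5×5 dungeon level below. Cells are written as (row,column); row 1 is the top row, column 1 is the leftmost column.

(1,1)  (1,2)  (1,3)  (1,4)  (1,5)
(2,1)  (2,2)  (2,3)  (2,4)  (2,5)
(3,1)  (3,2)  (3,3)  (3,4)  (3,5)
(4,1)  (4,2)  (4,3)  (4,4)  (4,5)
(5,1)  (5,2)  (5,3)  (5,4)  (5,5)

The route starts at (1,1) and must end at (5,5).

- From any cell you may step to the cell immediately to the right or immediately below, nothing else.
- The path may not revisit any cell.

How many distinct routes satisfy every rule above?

A right/down-only route from (1,1) to (5,5) makes exactly 4 down-moves and 4 right-moves in some order.
With no other constraints that would be C(8,4) = 70 routes.
That gives 70 routes.

70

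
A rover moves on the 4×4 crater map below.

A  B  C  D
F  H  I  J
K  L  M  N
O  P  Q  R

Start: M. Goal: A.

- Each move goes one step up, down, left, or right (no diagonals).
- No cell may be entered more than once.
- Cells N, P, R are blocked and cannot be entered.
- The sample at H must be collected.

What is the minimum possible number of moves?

4

Any route passes through H somewhere between M and A. Summing Manhattan distances along the two legs (M → H → A) gives a lower bound of 2 + 2 = 4 moves.
A route of 4 moves achieves this: M → I → H → B → A.
Since 4 matches the lower bound, it is optimal.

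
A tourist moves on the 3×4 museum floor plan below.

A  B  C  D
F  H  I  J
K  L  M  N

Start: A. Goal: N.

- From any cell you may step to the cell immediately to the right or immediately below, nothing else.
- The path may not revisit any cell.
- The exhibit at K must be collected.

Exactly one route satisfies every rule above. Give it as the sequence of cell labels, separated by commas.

A, F, K, L, M, N

Moves only go right or down, so the column and row indices never decrease.
Route from A: down 2 to K, right 3 to N — 5 moves in all.
Check: all required cells visited.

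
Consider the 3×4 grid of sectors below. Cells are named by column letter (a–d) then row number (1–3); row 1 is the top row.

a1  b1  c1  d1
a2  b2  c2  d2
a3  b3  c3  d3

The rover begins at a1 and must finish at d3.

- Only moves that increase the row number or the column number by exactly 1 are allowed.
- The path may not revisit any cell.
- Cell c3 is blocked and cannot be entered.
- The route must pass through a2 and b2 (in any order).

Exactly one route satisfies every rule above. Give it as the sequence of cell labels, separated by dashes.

Moves only go right or down, so the column and row indices never decrease.
Route from a1: down 1 to a2, right 3 to d2, down 1 to d3 — 5 moves in all.
Check: all required cells visited.

a1 - a2 - b2 - c2 - d2 - d3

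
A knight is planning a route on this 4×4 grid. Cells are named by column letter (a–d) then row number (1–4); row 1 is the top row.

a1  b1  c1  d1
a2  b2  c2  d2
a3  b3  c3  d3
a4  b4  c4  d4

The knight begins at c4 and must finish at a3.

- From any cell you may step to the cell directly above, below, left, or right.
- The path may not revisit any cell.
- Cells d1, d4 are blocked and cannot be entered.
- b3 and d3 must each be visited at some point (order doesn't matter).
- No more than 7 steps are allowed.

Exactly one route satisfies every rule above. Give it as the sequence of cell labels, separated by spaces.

The 7-move cap with required stops at b3, d3 leaves no slack for detours.
Route from c4: up to c3, right to d3, up to d2, 2× left (reaching b2), down to b3, left to a3 — 7 moves in all.
Check: all required cells visited; 7 ≤ 7 moves.

c4 c3 d3 d2 c2 b2 b3 a3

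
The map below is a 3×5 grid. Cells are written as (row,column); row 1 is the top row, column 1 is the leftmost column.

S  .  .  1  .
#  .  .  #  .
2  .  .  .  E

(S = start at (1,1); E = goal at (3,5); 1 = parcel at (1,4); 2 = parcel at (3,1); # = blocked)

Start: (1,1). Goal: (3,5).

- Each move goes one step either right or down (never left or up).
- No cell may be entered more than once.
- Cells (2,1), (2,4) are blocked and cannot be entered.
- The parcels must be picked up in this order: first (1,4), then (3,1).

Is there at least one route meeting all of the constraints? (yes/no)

(3,1) lies to the left of (1,4), so going from (1,4) to (3,1) would need a leftward move — but moves only go right/down, so (1,4) cannot be visited before (3,1).

no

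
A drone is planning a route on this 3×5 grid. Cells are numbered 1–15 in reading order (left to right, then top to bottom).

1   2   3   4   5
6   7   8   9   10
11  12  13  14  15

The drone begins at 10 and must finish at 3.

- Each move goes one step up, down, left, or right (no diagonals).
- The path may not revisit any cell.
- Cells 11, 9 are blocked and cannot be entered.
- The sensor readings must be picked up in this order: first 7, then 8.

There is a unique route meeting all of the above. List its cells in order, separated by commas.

The waypoints must appear in the order 7, 8, with no cell reused.
Route from 10: down to 15, 3× left (reaching 12), up to 7, right to 8, up to 3 — 7 moves in all.
Check: order respected (7 at step 5, 8 at step 6).

10, 15, 14, 13, 12, 7, 8, 3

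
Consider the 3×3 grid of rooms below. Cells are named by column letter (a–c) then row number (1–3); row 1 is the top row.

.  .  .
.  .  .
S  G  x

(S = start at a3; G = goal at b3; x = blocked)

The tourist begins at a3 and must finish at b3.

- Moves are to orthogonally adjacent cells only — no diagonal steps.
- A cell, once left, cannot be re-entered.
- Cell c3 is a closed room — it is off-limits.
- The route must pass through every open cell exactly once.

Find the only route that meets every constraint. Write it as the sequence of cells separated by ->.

Need to visit all 8 open cells exactly once, starting at a3 and ending at b3.
Route from a3: 2× up (reaching a1), 2× right (reaching c1), down to c2, left to b2, down to b3 — 7 moves in all.
Check: all 8 open cells covered.

a3 -> a2 -> a1 -> b1 -> c1 -> c2 -> b2 -> b3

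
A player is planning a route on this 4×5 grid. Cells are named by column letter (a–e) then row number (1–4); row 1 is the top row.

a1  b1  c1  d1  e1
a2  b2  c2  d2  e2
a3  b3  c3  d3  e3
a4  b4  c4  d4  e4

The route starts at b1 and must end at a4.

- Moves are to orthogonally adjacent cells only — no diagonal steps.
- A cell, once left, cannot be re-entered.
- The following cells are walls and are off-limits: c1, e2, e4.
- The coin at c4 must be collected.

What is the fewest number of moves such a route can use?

Any route passes through c4 somewhere between b1 and a4. Summing Manhattan distances along the two legs (b1 → c4 → a4) gives a lower bound of 4 + 2 = 6 moves.
A route of 6 moves achieves this: b1 → b2 → b3 → c3 → c4 → b4 → a4.
Since 6 matches the lower bound, it is optimal.

6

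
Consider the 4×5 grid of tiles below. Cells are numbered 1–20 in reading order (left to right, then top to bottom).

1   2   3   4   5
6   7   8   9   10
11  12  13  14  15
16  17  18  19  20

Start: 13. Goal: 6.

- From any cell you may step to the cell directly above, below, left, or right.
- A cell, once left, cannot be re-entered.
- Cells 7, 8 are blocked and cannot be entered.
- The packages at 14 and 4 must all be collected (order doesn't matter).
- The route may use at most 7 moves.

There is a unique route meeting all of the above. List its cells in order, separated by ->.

The budget equals the shortest possible length, so every move has to be on a shortest route through the required cells.
Route from 13: right to 14, 2× up (reaching 4), 3× left (reaching 1), down to 6 — 7 moves in all.
Check: all required cells visited; 7 ≤ 7 moves.

13 -> 14 -> 9 -> 4 -> 3 -> 2 -> 1 -> 6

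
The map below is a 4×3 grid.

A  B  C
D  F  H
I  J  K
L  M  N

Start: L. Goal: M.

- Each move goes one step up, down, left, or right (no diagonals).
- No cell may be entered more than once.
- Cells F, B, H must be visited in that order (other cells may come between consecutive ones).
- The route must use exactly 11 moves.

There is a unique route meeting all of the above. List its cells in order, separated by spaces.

L I J F D A B C H K N M

The waypoints must appear in the order F, B, H, with no cell reused.
Route from L: up 1 to I, right 1 to J, up 1 to F, left 1 to D, up 1 to A, right 2 to C, down 3 to N, left 1 to M — 11 moves in all.
Check: order respected (F at step 3, B at step 6, H at step 8); 11 moves as required.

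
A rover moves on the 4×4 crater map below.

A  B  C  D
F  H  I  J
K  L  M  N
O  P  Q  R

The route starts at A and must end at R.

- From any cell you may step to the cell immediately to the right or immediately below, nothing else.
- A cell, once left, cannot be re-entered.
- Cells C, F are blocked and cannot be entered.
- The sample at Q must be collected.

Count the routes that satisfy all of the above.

A right/down-only route from A to R makes exactly 3 down-moves and 3 right-moves in some order.
With no other constraints that would be C(6,3) = 20 routes.
Split at Q and multiply the segment counts (each segment already excludes blocked cells): A→Q: 3; Q→R: 1; product = 3.
That gives 3 routes.

3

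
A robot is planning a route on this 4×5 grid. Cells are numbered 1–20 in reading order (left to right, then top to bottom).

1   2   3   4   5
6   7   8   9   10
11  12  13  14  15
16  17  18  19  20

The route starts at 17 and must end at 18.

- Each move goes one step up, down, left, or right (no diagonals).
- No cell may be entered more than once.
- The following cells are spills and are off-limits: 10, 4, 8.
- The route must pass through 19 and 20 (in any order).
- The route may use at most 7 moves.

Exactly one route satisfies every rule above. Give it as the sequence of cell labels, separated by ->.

The 7-move cap with required stops at 19, 20 leaves no slack for detours.
Route from 17: up to 12, 3× right (reaching 15), down to 20, 2× left (reaching 18) — 7 moves in all.
Check: all required cells visited; 7 ≤ 7 moves.

17 -> 12 -> 13 -> 14 -> 15 -> 20 -> 19 -> 18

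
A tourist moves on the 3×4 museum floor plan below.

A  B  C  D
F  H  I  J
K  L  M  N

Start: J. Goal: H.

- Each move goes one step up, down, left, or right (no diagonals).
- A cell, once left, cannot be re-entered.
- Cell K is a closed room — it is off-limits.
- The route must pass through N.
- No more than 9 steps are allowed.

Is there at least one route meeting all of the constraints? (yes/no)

yes

One route that works: J → N → M → I → H.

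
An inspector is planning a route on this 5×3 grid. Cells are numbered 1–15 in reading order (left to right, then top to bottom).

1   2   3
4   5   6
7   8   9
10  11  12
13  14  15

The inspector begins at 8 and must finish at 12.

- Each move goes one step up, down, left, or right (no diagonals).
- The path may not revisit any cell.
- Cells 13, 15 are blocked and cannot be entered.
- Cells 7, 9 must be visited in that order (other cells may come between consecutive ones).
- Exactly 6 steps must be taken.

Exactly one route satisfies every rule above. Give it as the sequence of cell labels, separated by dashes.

8 - 7 - 4 - 5 - 6 - 9 - 12

The waypoints must appear in the order 7, 9, with no cell reused.
Route from 8: left to 7, up to 4, 2× right (reaching 6), 2× down (reaching 12) — 6 moves in all.
Check: order respected (7 at step 1, 9 at step 5); 6 moves as required.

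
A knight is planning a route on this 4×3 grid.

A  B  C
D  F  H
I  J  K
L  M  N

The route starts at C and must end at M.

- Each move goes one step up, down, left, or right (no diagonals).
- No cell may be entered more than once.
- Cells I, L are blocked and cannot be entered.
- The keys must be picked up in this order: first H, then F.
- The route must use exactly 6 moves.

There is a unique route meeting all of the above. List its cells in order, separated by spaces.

The waypoints must appear in the order H, F, with no cell reused.
Route from C: down 1 to H, left 1 to F, down 1 to J, right 1 to K, down 1 to N, left 1 to M — 6 moves in all.
Check: order respected (H at step 1, F at step 2); 6 moves as required.

C H F J K N M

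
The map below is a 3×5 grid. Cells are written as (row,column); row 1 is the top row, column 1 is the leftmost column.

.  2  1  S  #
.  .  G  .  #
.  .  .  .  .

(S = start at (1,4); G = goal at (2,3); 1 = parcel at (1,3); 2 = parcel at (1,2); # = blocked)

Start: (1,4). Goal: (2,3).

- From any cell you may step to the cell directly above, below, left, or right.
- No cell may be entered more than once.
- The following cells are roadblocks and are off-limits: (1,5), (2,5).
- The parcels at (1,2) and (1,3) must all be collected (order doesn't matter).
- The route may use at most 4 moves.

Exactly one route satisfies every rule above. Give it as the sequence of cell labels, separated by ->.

(1,4) -> (1,3) -> (1,2) -> (2,2) -> (2,3)

The 4-move cap with required stops at (1,2), (1,3) leaves no slack for detours.
Route from (1,4): 2× left (reaching (1,2)), down to (2,2), right to (2,3) — 4 moves in all.
Check: all required cells visited; 4 ≤ 4 moves.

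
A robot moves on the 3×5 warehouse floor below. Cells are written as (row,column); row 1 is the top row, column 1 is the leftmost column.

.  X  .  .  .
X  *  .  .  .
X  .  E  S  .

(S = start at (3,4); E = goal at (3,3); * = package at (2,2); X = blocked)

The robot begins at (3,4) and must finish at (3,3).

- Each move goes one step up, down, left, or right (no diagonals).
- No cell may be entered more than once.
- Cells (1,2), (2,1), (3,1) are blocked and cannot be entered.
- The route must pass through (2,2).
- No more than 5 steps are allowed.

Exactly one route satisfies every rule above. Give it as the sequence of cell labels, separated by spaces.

The budget equals the shortest possible length, so every move has to be on a shortest route through the required cells.
Route from (3,4): up 1 to (2,4), left 2 to (2,2), down 1 to (3,2), right 1 to (3,3) — 5 moves in all.
Check: all required cells visited; 5 ≤ 5 moves.

(3,4) (2,4) (2,3) (2,2) (3,2) (3,3)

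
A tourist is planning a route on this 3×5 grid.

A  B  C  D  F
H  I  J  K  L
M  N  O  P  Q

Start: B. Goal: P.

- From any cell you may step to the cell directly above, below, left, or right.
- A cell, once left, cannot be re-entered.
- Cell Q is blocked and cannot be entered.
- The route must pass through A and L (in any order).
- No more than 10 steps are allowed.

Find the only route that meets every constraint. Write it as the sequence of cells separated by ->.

The 10-move cap with required stops at A, L leaves no slack for detours.
Route from B: left to A, down to H, 2× right (reaching J), up to C, 2× right (reaching F), down to L, left to K, down to P — 10 moves in all.
Check: all required cells visited; 10 ≤ 10 moves.

B -> A -> H -> I -> J -> C -> D -> F -> L -> K -> P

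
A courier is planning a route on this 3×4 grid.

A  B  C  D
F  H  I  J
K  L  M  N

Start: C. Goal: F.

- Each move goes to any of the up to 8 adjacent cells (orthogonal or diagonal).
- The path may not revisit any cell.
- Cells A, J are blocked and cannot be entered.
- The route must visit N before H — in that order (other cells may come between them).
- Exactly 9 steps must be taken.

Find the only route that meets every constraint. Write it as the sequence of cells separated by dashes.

The waypoints must appear in the order N, H, with no cell reused.
Route from C: right 1 to D, down-left 1 to I, down-right 1 to N, left 3 to K, up-right 1 to H, up 1 to B, down-left 1 to F — 9 moves in all.
Check: order respected (N at step 3, H at step 7); 9 moves as required.

C - D - I - N - M - L - K - H - B - F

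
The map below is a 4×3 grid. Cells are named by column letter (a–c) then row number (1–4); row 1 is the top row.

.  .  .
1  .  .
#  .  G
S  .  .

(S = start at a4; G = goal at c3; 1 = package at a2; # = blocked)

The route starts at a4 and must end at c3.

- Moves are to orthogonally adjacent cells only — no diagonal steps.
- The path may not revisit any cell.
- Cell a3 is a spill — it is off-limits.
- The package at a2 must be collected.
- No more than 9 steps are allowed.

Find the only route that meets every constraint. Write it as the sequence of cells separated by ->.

a4 -> b4 -> b3 -> b2 -> a2 -> a1 -> b1 -> c1 -> c2 -> c3

The 9-move cap with required stops at a2 leaves no slack for detours.
Route from a4: right 1 to b4, up 2 to b2, left 1 to a2, up 1 to a1, right 2 to c1, down 2 to c3 — 9 moves in all.
Check: all required cells visited; 9 ≤ 9 moves.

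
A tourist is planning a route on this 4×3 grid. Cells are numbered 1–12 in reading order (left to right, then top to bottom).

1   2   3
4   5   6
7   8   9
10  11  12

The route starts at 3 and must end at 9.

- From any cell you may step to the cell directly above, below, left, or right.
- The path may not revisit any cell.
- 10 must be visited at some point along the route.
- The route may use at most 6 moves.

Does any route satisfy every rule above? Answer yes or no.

no

Even ignoring the no-revisit rule, getting from 3 to 9 via 10 needs at least 5 + 3 = 8 moves (Manhattan distance per leg), which exceeds the 6-move limit.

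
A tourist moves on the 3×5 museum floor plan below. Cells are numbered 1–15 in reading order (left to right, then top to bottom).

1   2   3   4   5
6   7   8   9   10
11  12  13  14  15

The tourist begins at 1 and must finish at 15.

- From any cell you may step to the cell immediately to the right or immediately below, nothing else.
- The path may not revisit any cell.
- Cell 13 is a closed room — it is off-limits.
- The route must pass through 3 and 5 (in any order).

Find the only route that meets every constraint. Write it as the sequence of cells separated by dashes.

1 - 2 - 3 - 4 - 5 - 10 - 15

Moves only go right or down, so the column and row indices never decrease.
Route from 1: 4× right (reaching 5), 2× down (reaching 15) — 6 moves in all.
Check: all required cells visited.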